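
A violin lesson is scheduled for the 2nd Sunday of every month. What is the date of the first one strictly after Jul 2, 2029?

Jul 2029 starts on a Sunday; its first Sunday is the 1st, so the 2nd Sunday is the 8th — Jul 8, 2029.
Jul 8, 2029 is after Jul 2, 2029, so that is the next one.

Jul 8, 2029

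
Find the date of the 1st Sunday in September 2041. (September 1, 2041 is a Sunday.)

1 September 2041

September 2041 begins on a Sunday, so the first Sunday is September 1.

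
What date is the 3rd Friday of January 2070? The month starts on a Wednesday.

January 2070 begins on a Wednesday, so the first Friday is January 3 (2 days later).
The 3rd Friday is 2 weeks later: 3 + 14 = 17.

17 January 2070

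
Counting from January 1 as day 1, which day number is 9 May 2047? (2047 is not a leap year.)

129

Days in months before May: 31 + 28 + 31 + 30 = 120.
Plus 9 days into May → day 129.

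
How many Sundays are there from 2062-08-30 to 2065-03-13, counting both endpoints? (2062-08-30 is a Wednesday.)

132

2062-08-30 is a Wednesday; the first Sunday on or after it is 2062-09-03 (4 days later).
From 2062-09-03 to 2065-03-13: 119 + 365 + 366 + 72 = 922 days (rest of 2062, 2063, 2064, to 2065-03-13 in 2065).
922 ÷ 7 = 131 full weeks with remainder 5, so 131 more Sundays after the first → 132.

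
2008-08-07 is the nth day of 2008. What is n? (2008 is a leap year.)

Days in months before August: 31 + 29 + 31 + 30 + 31 + 30 + 31 = 213.
Plus 7 days into August → day 220.

220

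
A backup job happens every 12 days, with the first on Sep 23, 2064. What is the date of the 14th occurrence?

Feb 26, 2065

The 14th occurrence is 13 intervals after the first: 13 × 12 = 156 days after Sep 23, 2064.
Sep has 30 days — 7 days to the end of Sep leaves 149.
Oct has 31 days (118 left).
Nov has 30 days (88 left).
Dec has 31 days (57 left).
Jan has 31 days (26 left).
26 days into Feb → Feb 26, 2065.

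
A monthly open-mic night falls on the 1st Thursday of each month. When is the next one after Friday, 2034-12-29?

2035-01-04

December 2034 starts on a Friday, so its 1st Thursday is 2034-12-07 (6 days in).
That is not after 2034-12-29, so look at January 2035.
January 2035 starts on a Monday, so its 1st Thursday is 2035-01-04 (3 days in).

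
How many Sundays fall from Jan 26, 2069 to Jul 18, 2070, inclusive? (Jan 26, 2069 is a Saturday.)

77

Jan 26, 2069 is a Saturday; the first Sunday on or after it is Jan 27, 2069 (1 day later).
From Jan 27, 2069 to Jul 18, 2070: 338 + 199 = 537 days (rest of 2069, to Jul 18, 2070 in 2070).
537 ÷ 7 = 76 full weeks with remainder 5, so 76 more Sundays after the first → 77.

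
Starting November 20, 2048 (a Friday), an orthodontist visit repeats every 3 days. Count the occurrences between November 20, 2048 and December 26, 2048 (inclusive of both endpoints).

Occurrences land 3·i days after November 20, 2048 for i = 0, 1, 2, …
The window opens on the start date, so the first occurrence inside is #1 on November 20, 2048.
December 26, 2048 is 36 days after the start; 36 ÷ 3 = 12 remainder 0. Last occurrence in the window: #13 on December 26, 2048.
Occurrences #1 through #13: 13 in total.

13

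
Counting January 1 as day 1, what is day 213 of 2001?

January has 31 days (213 − 31 = 182 remain).
February has 28 days (182 − 28 = 154 remain).
March has 31 days (154 − 31 = 123 remain).
April has 30 days (123 − 30 = 93 remain).
May has 31 days (93 − 31 = 62 remain).
June has 30 days (62 − 30 = 32 remain).
July has 31 days (32 − 31 = 1 remain).
1 into August → August 1.

August 1, 2001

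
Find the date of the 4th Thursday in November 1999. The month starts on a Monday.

November 1999 begins on a Monday, so the first Thursday is November 4 (3 days later).
The 4th Thursday is 3 weeks later: 4 + 21 = 25.

25 November 1999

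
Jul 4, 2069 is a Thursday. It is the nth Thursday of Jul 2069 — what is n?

Day 4 falls in week ⌈4/7⌉ of the month.
Days 1–7 hold the 1st Thursday, 8–14 the 2nd, 15–21 the 3rd, 22–28 the 4th, 29–31 the 5th.
4 is in the range for the 1st.

1st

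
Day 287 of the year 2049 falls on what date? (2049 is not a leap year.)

Jan has 31 days (287 − 31 = 256 remain).
Feb has 28 days (256 − 28 = 228 remain).
Mar has 31 days (228 − 31 = 197 remain).
Apr has 30 days (197 − 30 = 167 remain).
May has 31 days (167 − 31 = 136 remain).
Jun has 30 days (136 − 30 = 106 remain).
Jul has 31 days (106 − 31 = 75 remain).
Aug has 31 days (75 − 31 = 44 remain).
Sep has 30 days (44 − 30 = 14 remain).
14 into Oct → Oct 14.

Oct 14, 2049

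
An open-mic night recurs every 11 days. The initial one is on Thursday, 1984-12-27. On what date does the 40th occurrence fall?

The 40th occurrence is 39 intervals after the first: 39 × 11 = 429 days after 1984-12-27.
December has 31 days — 4 days to the end of December leaves 425.
1985 has 365 days (60 left).
January has 31 days (29 left).
February has 28 days (1 left).
1 day into March → 1986-03-01.

1986-03-01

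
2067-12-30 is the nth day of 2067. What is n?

364

Days in months before December: 31 + 28 + 31 + 30 + 31 + 30 + 31 + 31 + 30 + 31 + 30 = 334.
Plus 30 days into December → day 364.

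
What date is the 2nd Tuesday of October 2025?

The first Tuesday of October 2025 is October 7.
The 2nd Tuesday is 1 weeks later: 7 + 7 = 14.

2025-10-14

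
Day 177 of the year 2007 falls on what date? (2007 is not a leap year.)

January has 31 days (177 − 31 = 146 remain).
February has 28 days (146 − 28 = 118 remain).
March has 31 days (118 − 31 = 87 remain).
April has 30 days (87 − 30 = 57 remain).
May has 31 days (57 − 31 = 26 remain).
26 into June → June 26.

June 26, 2007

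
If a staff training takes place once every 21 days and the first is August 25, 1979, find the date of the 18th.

August 16, 1980

The 18th occurrence is 17 intervals after the first: 17 × 21 = 357 days after August 25, 1979.
August has 31 days — 6 days to the end of August leaves 351.
September has 30 days (321 left).
October has 31 days (290 left).
November has 30 days (260 left).
December has 31 days (229 left).
January has 31 days (198 left).
February has 29 days (169 left).
March has 31 days (138 left).
April has 30 days (108 left).
May has 31 days (77 left).
June has 30 days (47 left).
July has 31 days (16 left).
16 days into August → August 16, 1980.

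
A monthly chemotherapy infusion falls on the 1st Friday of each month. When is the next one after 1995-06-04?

1995-07-07

June 1995 starts on a Thursday, so its 1st Friday is 1995-06-02 (1 day in).
That is not after 1995-06-04, so look at July 1995.
July 1995 starts on a Saturday, so its 1st Friday is 1995-07-07 (6 days in).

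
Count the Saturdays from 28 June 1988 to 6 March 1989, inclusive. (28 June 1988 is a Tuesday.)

28 June 1988 is a Tuesday; the first Saturday on or after it is 2 July 1988 (4 days later).
From 2 July 1988 to 6 March 1989: 29 + 31 + 30 + 31 + 30 + 31 + 31 + 28 + 6 = 247 days (rest of July, August, September, October, November, December, January, February, March).
247 ÷ 7 = 35 full weeks with remainder 2, so 35 more Saturdays after the first → 36.

36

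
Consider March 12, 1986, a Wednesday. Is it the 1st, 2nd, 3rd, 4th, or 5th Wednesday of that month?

2nd

Day 12 falls in week ⌈12/7⌉ of the month.
Days 1–7 hold the 1st Wednesday, 8–14 the 2nd, 15–21 the 3rd, 22–28 the 4th, 29–31 the 5th.
12 is in the range for the 2nd.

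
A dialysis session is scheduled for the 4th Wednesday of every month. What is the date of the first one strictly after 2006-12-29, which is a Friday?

December 2006 starts on a Friday; its first Wednesday is the 6th, so the 4th Wednesday is the 27th — 2006-12-27.
That is not after 2006-12-29, so look at January 2007.
January 2007 starts on a Monday; its first Wednesday is the 3rd, so the 4th Wednesday is the 24th — 2007-01-24.

2007-01-24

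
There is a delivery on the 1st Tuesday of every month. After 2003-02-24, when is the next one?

2003-03-04

February 2003 starts on a Saturday, so its 1st Tuesday is 2003-02-04 (3 days in).
That is not after 2003-02-24, so look at March 2003.
March 2003 starts on a Saturday, so its 1st Tuesday is 2003-03-04 (3 days in).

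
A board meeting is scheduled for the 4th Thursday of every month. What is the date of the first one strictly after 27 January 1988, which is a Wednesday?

January 1988 starts on a Friday; its first Thursday is the 7th, so the 4th Thursday is the 28th — 28 January 1988.
28 January 1988 is after 27 January 1988, so that is the next one.

28 January 1988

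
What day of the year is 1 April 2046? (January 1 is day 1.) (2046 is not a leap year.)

91

Days in months before April: 31 + 28 + 31 = 90.
Plus 1 day into April → day 91.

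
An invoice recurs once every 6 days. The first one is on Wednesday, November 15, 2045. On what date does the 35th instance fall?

June 7, 2046

The 35th occurrence is 34 intervals after the first: 34 × 6 = 204 days after November 15, 2045.
November has 30 days — 15 days to the end of November leaves 189.
December has 31 days (158 left).
January has 31 days (127 left).
February has 28 days (99 left).
March has 31 days (68 left).
April has 30 days (38 left).
May has 31 days (7 left).
7 days into June → June 7, 2046.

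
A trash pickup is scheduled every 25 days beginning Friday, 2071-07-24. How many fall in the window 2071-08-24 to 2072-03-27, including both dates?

8

Occurrences land 25·i days after 2071-07-24 for i = 0, 1, 2, …
2071-08-24 is 31 days after the start; 31 ÷ 25 = 1 remainder 6; since the remainder is 6, round up to i = 2. First occurrence in the window: #3 on 2071-09-12 (2×25 = 50 days in).
2072-03-27 is 247 days after the start; 247 ÷ 25 = 9 remainder 22. Last occurrence in the window: #10 on 2072-03-05.
Occurrences #3 through #10: 8 in total.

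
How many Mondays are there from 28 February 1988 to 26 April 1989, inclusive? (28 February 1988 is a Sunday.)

28 February 1988 is a Sunday; the first Monday on or after it is 29 February 1988 (1 day later).
From 29 February 1988 to 26 April 1989: 306 + 116 = 422 days (rest of 1988, to 26 April 1989 in 1989).
422 ÷ 7 = 60 full weeks with remainder 2, so 60 more Mondays after the first → 61.

61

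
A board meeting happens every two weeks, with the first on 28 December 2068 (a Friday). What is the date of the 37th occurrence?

16 May 2070

The 37th occurrence is 36 intervals after the first: 36 × 14 = 504 days after 28 December 2068.
December has 31 days — 3 days to the end of December leaves 501.
2069 has 365 days (136 left).
January has 31 days (105 left).
February has 28 days (77 left).
March has 31 days (46 left).
April has 30 days (16 left).
16 days into May → 16 May 2070.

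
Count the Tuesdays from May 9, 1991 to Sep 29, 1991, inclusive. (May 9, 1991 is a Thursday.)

20

May 9, 1991 is a Thursday; the first Tuesday on or after it is May 14, 1991 (5 days later).
From May 14, 1991 to Sep 29, 1991: 17 + 30 + 31 + 31 + 29 = 138 days (rest of May, Jun, Jul, Aug, Sep).
138 ÷ 7 = 19 full weeks with remainder 5, so 19 more Tuesdays after the first → 20.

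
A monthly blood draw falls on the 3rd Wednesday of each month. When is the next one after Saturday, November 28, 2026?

November 2026 starts on a Sunday; its first Wednesday is the 4th, so the 3rd Wednesday is the 18th — November 18, 2026.
That is not after November 28, 2026, so look at December 2026.
December 2026 starts on a Tuesday; its first Wednesday is the 2nd, so the 3rd Wednesday is the 16th — December 16, 2026.

December 16, 2026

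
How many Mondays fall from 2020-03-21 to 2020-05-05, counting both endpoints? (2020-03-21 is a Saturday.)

2020-03-21 is a Saturday; the first Monday on or after it is 2020-03-23 (2 days later).
From 2020-03-23 to 2020-05-05: 8 + 30 + 5 = 43 days (rest of March, April, May).
43 ÷ 7 = 6 full weeks with remainder 1, so 6 more Mondays after the first → 7.

7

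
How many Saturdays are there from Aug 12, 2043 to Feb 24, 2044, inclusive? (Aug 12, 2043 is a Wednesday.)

Aug 12, 2043 is a Wednesday; the first Saturday on or after it is Aug 15, 2043 (3 days later).
From Aug 15, 2043 to Feb 24, 2044: 16 + 30 + 31 + 30 + 31 + 31 + 24 = 193 days (rest of Aug, Sep, Oct, Nov, Dec, Jan, Feb).
193 ÷ 7 = 27 full weeks with remainder 4, so 27 more Saturdays after the first → 28.

28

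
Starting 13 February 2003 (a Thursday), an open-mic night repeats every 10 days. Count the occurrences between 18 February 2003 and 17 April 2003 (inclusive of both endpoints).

Occurrences land 10·i days after 13 February 2003 for i = 0, 1, 2, …
18 February 2003 is 5 days after the start; 5 ÷ 10 = 0 remainder 5; since the remainder is 5, round up to i = 1. First occurrence in the window: #2 on 23 February 2003 (1×10 = 10 days in).
17 April 2003 is 63 days after the start; 63 ÷ 10 = 6 remainder 3. Last occurrence in the window: #7 on 14 April 2003.
Occurrences #2 through #7: 6 in total.

6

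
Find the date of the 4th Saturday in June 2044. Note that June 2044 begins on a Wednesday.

June 2044 begins on a Wednesday, so the first Saturday is June 4 (3 days later).
The 4th Saturday is 3 weeks later: 4 + 21 = 25.

25 June 2044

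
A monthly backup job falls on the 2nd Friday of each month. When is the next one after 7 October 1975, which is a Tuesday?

October 1975 starts on a Wednesday; its first Friday is the 3rd, so the 2nd Friday is the 10th — 10 October 1975.
10 October 1975 is after 7 October 1975, so that is the next one.

10 October 1975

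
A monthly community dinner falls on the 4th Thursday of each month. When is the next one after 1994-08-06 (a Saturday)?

1994-08-25

August 1994 starts on a Monday; its first Thursday is the 4th, so the 4th Thursday is the 25th — 1994-08-25.
1994-08-25 is after 1994-08-06, so that is the next one.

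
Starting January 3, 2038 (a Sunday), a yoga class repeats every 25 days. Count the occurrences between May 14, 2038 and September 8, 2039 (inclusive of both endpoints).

Occurrences land 25·i days after January 3, 2038 for i = 0, 1, 2, …
May 14, 2038 is 131 days after the start; 131 ÷ 25 = 5 remainder 6; since the remainder is 6, round up to i = 6. First occurrence in the window: #7 on June 2, 2038 (6×25 = 150 days in).
September 8, 2039 is 613 days after the start; 613 ÷ 25 = 24 remainder 13. Last occurrence in the window: #25 on August 26, 2039.
Occurrences #7 through #25: 19 in total.

19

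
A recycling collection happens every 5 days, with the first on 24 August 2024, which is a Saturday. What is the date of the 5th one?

The 5th occurrence is 4 intervals after the first: 4 × 5 = 20 days after 24 August 2024.
August has 31 days — 7 days to the end of August leaves 13.
13 days into September → 13 September 2024.

13 September 2024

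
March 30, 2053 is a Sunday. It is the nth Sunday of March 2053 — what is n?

5th

Day 30 falls in week ⌈30/7⌉ of the month.
Days 1–7 hold the 1st Sunday, 8–14 the 2nd, 15–21 the 3rd, 22–28 the 4th, 29–31 the 5th.
30 is in the range for the 5th.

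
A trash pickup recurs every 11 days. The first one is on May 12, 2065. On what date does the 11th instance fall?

August 30, 2065

The 11th occurrence is 10 intervals after the first: 10 × 11 = 110 days after May 12, 2065.
May has 31 days — 19 days to the end of May leaves 91.
June has 30 days (61 left).
July has 31 days (30 left).
30 days into August → August 30, 2065.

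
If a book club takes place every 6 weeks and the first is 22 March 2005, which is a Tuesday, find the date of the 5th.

The 5th occurrence is 4 intervals after the first: 4 × 42 = 168 days after 22 March 2005.
March has 31 days — 9 days to the end of March leaves 159.
April has 30 days (129 left).
May has 31 days (98 left).
June has 30 days (68 left).
July has 31 days (37 left).
August has 31 days (6 left).
6 days into September → 6 September 2005.

6 September 2005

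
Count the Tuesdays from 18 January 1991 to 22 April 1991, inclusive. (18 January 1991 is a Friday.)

18 January 1991 is a Friday; the first Tuesday on or after it is 22 January 1991 (4 days later).
From 22 January 1991 to 22 April 1991: 9 + 28 + 31 + 22 = 90 days (rest of January, February, March, April).
90 ÷ 7 = 12 full weeks with remainder 6, so 12 more Tuesdays after the first → 13.

13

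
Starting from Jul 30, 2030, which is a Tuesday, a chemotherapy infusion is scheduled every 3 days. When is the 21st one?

Sep 28, 2030

The 21st occurrence is 20 intervals after the first: 20 × 3 = 60 days after Jul 30, 2030.
Jul has 31 days — 1 day to the end of Jul leaves 59.
Aug has 31 days (28 left).
28 days into Sep → Sep 28, 2030.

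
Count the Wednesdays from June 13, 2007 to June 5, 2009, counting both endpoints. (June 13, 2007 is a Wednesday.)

104

June 13, 2007 is a Wednesday; the first Wednesday on or after it is June 13, 2007.
From June 13, 2007 to June 5, 2009: 201 + 366 + 156 = 723 days (rest of 2007, 2008, to June 5, 2009 in 2009).
723 ÷ 7 = 103 full weeks with remainder 2, so 103 more Wednesdays after the first → 104.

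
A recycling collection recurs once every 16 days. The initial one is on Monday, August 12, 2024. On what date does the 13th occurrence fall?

The 13th occurrence is 12 intervals after the first: 12 × 16 = 192 days after August 12, 2024.
August has 31 days — 19 days to the end of August leaves 173.
September has 30 days (143 left).
October has 31 days (112 left).
November has 30 days (82 left).
December has 31 days (51 left).
January has 31 days (20 left).
20 days into February → February 20, 2025.

February 20, 2025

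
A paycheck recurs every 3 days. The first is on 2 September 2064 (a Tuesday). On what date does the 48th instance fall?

21 January 2065

The 48th occurrence is 47 intervals after the first: 47 × 3 = 141 days after 2 September 2064.
September has 30 days — 28 days to the end of September leaves 113.
October has 31 days (82 left).
November has 30 days (52 left).
December has 31 days (21 left).
21 days into January → 21 January 2065.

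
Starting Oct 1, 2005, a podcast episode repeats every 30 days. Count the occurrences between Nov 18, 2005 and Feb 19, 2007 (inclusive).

Occurrences land 30·i days after Oct 1, 2005 for i = 0, 1, 2, …
Nov 18, 2005 is 48 days after the start; 48 ÷ 30 = 1 remainder 18; since the remainder is 18, round up to i = 2. First occurrence in the window: #3 on Nov 30, 2005 (2×30 = 60 days in).
Feb 19, 2007 is 506 days after the start; 506 ÷ 30 = 16 remainder 26. Last occurrence in the window: #17 on Jan 24, 2007.
Occurrences #3 through #17: 15 in total.

15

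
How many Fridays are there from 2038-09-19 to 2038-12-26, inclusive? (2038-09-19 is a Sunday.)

2038-09-19 is a Sunday; the first Friday on or after it is 2038-09-24 (5 days later).
From 2038-09-24 to 2038-12-26: 6 + 31 + 30 + 26 = 93 days (rest of September, October, November, December).
93 ÷ 7 = 13 full weeks with remainder 2, so 13 more Fridays after the first → 14.

14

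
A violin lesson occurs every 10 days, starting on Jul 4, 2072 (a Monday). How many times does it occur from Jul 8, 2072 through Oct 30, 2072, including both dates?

11

Occurrences land 10·i days after Jul 4, 2072 for i = 0, 1, 2, …
Jul 8, 2072 is 4 days after the start; 4 ÷ 10 = 0 remainder 4; since the remainder is 4, round up to i = 1. First occurrence in the window: #2 on Jul 14, 2072 (1×10 = 10 days in).
Oct 30, 2072 is 118 days after the start; 118 ÷ 10 = 11 remainder 8. Last occurrence in the window: #12 on Oct 22, 2072.
Occurrences #2 through #12: 11 in total.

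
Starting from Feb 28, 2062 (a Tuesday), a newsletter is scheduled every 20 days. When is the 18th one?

Feb 3, 2063

The 18th occurrence is 17 intervals after the first: 17 × 20 = 340 days after Feb 28, 2062.
Feb has 28 days — 0 days to the end of Feb leaves 340.
Mar has 31 days (309 left).
Apr has 30 days (279 left).
May has 31 days (248 left).
Jun has 30 days (218 left).
Jul has 31 days (187 left).
Aug has 31 days (156 left).
Sep has 30 days (126 left).
Oct has 31 days (95 left).
Nov has 30 days (65 left).
Dec has 31 days (34 left).
Jan has 31 days (3 left).
3 days into Feb → Feb 3, 2063.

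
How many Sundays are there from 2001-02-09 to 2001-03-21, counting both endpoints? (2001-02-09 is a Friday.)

6

2001-02-09 is a Friday; the first Sunday on or after it is 2001-02-11 (2 days later).
From 2001-02-11 to 2001-03-21: 17 + 21 = 38 days (rest of February, March).
38 ÷ 7 = 5 full weeks with remainder 3, so 5 more Sundays after the first → 6.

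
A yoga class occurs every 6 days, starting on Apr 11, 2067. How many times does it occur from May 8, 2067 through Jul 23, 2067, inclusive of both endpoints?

13

Occurrences land 6·i days after Apr 11, 2067 for i = 0, 1, 2, …
May 8, 2067 is 27 days after the start; 27 ÷ 6 = 4 remainder 3; since the remainder is 3, round up to i = 5. First occurrence in the window: #6 on May 11, 2067 (5×6 = 30 days in).
Jul 23, 2067 is 103 days after the start; 103 ÷ 6 = 17 remainder 1. Last occurrence in the window: #18 on Jul 22, 2067.
Occurrences #6 through #18: 13 in total.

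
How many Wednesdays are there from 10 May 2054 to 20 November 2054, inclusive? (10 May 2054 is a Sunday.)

28

10 May 2054 is a Sunday; the first Wednesday on or after it is 13 May 2054 (3 days later).
From 13 May 2054 to 20 November 2054: 18 + 30 + 31 + 31 + 30 + 31 + 20 = 191 days (rest of May, June, July, August, September, October, November).
191 ÷ 7 = 27 full weeks with remainder 2, so 27 more Wednesdays after the first → 28.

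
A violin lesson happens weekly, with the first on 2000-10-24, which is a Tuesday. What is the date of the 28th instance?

The 28th occurrence is 27 intervals after the first: 27 × 7 = 189 days after 2000-10-24.
October has 31 days — 7 days to the end of October leaves 182.
November has 30 days (152 left).
December has 31 days (121 left).
January has 31 days (90 left).
February has 28 days (62 left).
March has 31 days (31 left).
April has 30 days (1 left).
1 day into May → 2001-05-01.

2001-05-01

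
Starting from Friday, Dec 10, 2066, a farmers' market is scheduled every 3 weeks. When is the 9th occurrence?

May 27, 2067

The 9th occurrence is 8 intervals after the first: 8 × 21 = 168 days after Dec 10, 2066.
Dec has 31 days — 21 days to the end of Dec leaves 147.
Jan has 31 days (116 left).
Feb has 28 days (88 left).
Mar has 31 days (57 left).
Apr has 30 days (27 left).
27 days into May → May 27, 2067.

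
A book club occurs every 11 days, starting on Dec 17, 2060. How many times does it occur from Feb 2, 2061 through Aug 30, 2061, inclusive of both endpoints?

Occurrences land 11·i days after Dec 17, 2060 for i = 0, 1, 2, …
Feb 2, 2061 is 47 days after the start; 47 ÷ 11 = 4 remainder 3; since the remainder is 3, round up to i = 5. First occurrence in the window: #6 on Feb 10, 2061 (5×11 = 55 days in).
Aug 30, 2061 is 256 days after the start; 256 ÷ 11 = 23 remainder 3. Last occurrence in the window: #24 on Aug 27, 2061.
Occurrences #6 through #24: 19 in total.

19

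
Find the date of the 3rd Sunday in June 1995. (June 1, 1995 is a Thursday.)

June 18, 1995

June 1995 begins on a Thursday, so the first Sunday is June 4 (3 days later).
The 3rd Sunday is 2 weeks later: 4 + 14 = 18.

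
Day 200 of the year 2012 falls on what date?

January has 31 days (200 − 31 = 169 remain).
February has 29 days (169 − 29 = 140 remain).
March has 31 days (140 − 31 = 109 remain).
April has 30 days (109 − 30 = 79 remain).
May has 31 days (79 − 31 = 48 remain).
June has 30 days (48 − 30 = 18 remain).
18 into July → July 18.

July 18, 2012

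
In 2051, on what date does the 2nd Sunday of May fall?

May 2051 begins on a Monday, so the first Sunday is May 7 (6 days later).
The 2nd Sunday is 1 weeks later: 7 + 7 = 14.

May 14, 2051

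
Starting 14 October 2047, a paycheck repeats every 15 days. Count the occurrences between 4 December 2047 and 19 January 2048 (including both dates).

3

Occurrences land 15·i days after 14 October 2047 for i = 0, 1, 2, …
4 December 2047 is 51 days after the start; 51 ÷ 15 = 3 remainder 6; since the remainder is 6, round up to i = 4. First occurrence in the window: #5 on 13 December 2047 (4×15 = 60 days in).
19 January 2048 is 97 days after the start; 97 ÷ 15 = 6 remainder 7. Last occurrence in the window: #7 on 12 January 2048.
Occurrences #5 through #7: 3 in total.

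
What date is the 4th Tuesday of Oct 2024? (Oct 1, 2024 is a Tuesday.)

Oct 22, 2024

Oct 2024 begins on a Tuesday, so the first Tuesday is Oct 1.
The 4th Tuesday is 3 weeks later: 1 + 21 = 22.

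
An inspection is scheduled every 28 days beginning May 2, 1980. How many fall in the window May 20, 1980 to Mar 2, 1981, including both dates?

10

Occurrences land 28·i days after May 2, 1980 for i = 0, 1, 2, …
May 20, 1980 is 18 days after the start; 18 ÷ 28 = 0 remainder 18; since the remainder is 18, round up to i = 1. First occurrence in the window: #2 on May 30, 1980 (1×28 = 28 days in).
Mar 2, 1981 is 304 days after the start; 304 ÷ 28 = 10 remainder 24. Last occurrence in the window: #11 on Feb 6, 1981.
Occurrences #2 through #11: 10 in total.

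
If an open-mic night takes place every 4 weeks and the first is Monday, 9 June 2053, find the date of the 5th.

The 5th occurrence is 4 intervals after the first: 4 × 28 = 112 days after 9 June 2053.
June has 30 days — 21 days to the end of June leaves 91.
July has 31 days (60 left).
August has 31 days (29 left).
29 days into September → 29 September 2053.

29 September 2053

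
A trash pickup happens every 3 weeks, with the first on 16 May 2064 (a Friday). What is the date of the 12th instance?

2 January 2065

The 12th occurrence is 11 intervals after the first: 11 × 21 = 231 days after 16 May 2064.
May has 31 days — 15 days to the end of May leaves 216.
June has 30 days (186 left).
July has 31 days (155 left).
August has 31 days (124 left).
September has 30 days (94 left).
October has 31 days (63 left).
November has 30 days (33 left).
December has 31 days (2 left).
2 days into January → 2 January 2065.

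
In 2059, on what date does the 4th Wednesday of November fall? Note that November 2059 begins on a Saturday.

November 2059 begins on a Saturday, so the first Wednesday is November 5 (4 days later).
The 4th Wednesday is 3 weeks later: 5 + 21 = 26.

26 November 2059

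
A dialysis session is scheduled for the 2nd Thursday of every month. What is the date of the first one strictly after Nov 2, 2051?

Nov 9, 2051

Nov 2051 starts on a Wednesday; its first Thursday is the 2nd, so the 2nd Thursday is the 9th — Nov 9, 2051.
Nov 9, 2051 is after Nov 2, 2051, so that is the next one.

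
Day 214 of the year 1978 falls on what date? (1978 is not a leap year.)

January has 31 days (214 − 31 = 183 remain).
February has 28 days (183 − 28 = 155 remain).
March has 31 days (155 − 31 = 124 remain).
April has 30 days (124 − 30 = 94 remain).
May has 31 days (94 − 31 = 63 remain).
June has 30 days (63 − 30 = 33 remain).
July has 31 days (33 − 31 = 2 remain).
2 into August → August 2.

August 2, 1978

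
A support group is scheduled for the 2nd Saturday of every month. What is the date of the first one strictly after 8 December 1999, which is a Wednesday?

December 1999 starts on a Wednesday; its first Saturday is the 4th, so the 2nd Saturday is the 11th — 11 December 1999.
11 December 1999 is after 8 December 1999, so that is the next one.

11 December 1999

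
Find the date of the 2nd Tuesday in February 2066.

2066-02-09

The first Tuesday of February 2066 is February 2.
The 2nd Tuesday is 1 weeks later: 2 + 7 = 9.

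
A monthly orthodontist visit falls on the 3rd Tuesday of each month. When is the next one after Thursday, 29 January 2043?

January 2043 starts on a Thursday; its first Tuesday is the 6th, so the 3rd Tuesday is the 20th — 20 January 2043.
That is not after 29 January 2043, so look at February 2043.
February 2043 starts on a Sunday; its first Tuesday is the 3rd, so the 3rd Tuesday is the 17th — 17 February 2043.

17 February 2043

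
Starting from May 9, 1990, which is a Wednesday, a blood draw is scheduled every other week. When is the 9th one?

The 9th occurrence is 8 intervals after the first: 8 × 14 = 112 days after May 9, 1990.
May has 31 days — 22 days to the end of May leaves 90.
June has 30 days (60 left).
July has 31 days (29 left).
29 days into August → August 29, 1990.

August 29, 1990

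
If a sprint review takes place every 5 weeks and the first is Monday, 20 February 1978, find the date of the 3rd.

The 3rd occurrence is 2 intervals after the first: 2 × 35 = 70 days after 20 February 1978.
February has 28 days — 8 days to the end of February leaves 62.
March has 31 days (31 left).
April has 30 days (1 left).
1 day into May → 1 May 1978.

1 May 1978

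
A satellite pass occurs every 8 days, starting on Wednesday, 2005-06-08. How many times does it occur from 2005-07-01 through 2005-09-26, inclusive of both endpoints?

Occurrences land 8·i days after 2005-06-08 for i = 0, 1, 2, …
2005-07-01 is 23 days after the start; 23 ÷ 8 = 2 remainder 7; since the remainder is 7, round up to i = 3. First occurrence in the window: #4 on 2005-07-02 (3×8 = 24 days in).
2005-09-26 is 110 days after the start; 110 ÷ 8 = 13 remainder 6. Last occurrence in the window: #14 on 2005-09-20.
Occurrences #4 through #14: 11 in total.

11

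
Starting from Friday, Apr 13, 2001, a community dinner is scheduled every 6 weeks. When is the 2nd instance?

May 25, 2001

The 2nd occurrence is 1 interval after the first: 1 × 42 = 42 days after Apr 13, 2001.
Apr has 30 days — 17 days to the end of Apr leaves 25.
25 days into May → May 25, 2001.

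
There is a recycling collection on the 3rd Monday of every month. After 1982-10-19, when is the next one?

1982-11-15

October 1982 starts on a Friday; its first Monday is the 4th, so the 3rd Monday is the 18th — 1982-10-18.
That is not after 1982-10-19, so look at November 1982.
November 1982 starts on a Monday; its first Monday is the 1st, so the 3rd Monday is the 15th — 1982-11-15.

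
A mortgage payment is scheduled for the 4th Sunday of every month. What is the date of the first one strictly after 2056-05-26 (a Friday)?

2056-05-28

May 2056 starts on a Monday; its first Sunday is the 7th, so the 4th Sunday is the 28th — 2056-05-28.
2056-05-28 is after 2056-05-26, so that is the next one.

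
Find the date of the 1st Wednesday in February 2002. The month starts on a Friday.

February 6, 2002

February 2002 begins on a Friday, so the first Wednesday is February 6 (5 days later).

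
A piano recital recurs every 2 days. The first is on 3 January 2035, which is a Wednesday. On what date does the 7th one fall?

The 7th occurrence is 6 intervals after the first: 6 × 2 = 12 days after 3 January 2035.
12 days later is 15 January 2035.

15 January 2035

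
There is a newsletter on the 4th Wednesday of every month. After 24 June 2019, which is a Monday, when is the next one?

26 June 2019

June 2019 starts on a Saturday; its first Wednesday is the 5th, so the 4th Wednesday is the 26th — 26 June 2019.
26 June 2019 is after 24 June 2019, so that is the next one.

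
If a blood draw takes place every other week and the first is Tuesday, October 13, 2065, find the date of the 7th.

The 7th occurrence is 6 intervals after the first: 6 × 14 = 84 days after October 13, 2065.
October has 31 days — 18 days to the end of October leaves 66.
November has 30 days (36 left).
December has 31 days (5 left).
5 days into January → January 5, 2066.

January 5, 2066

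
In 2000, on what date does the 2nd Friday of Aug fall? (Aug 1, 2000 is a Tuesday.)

Aug 11, 2000

Aug 2000 begins on a Tuesday, so the first Friday is Aug 4 (3 days later).
The 2nd Friday is 1 weeks later: 4 + 7 = 11.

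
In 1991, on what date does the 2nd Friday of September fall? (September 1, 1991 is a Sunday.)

1991-09-13

September 1991 begins on a Sunday, so the first Friday is September 6 (5 days later).
The 2nd Friday is 1 weeks later: 6 + 7 = 13.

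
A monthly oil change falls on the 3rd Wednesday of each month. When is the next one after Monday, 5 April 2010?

April 2010 starts on a Thursday; its first Wednesday is the 7th, so the 3rd Wednesday is the 21st — 21 April 2010.
21 April 2010 is after 5 April 2010, so that is the next one.

21 April 2010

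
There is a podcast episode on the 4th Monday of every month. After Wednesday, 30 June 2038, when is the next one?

June 2038 starts on a Tuesday; its first Monday is the 7th, so the 4th Monday is the 28th — 28 June 2038.
That is not after 30 June 2038, so look at July 2038.
July 2038 starts on a Thursday; its first Monday is the 5th, so the 4th Monday is the 26th — 26 July 2038.

26 July 2038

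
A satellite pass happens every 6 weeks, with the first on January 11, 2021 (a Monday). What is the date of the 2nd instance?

The 2nd occurrence is 1 interval after the first: 1 × 42 = 42 days after January 11, 2021.
January has 31 days — 20 days to the end of January leaves 22.
22 days into February → February 22, 2021.

February 22, 2021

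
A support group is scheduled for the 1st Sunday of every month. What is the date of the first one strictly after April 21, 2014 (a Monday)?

May 4, 2014

April 2014 starts on a Tuesday, so its 1st Sunday is April 6, 2014 (5 days in).
That is not after April 21, 2014, so look at May 2014.
May 2014 starts on a Thursday, so its 1st Sunday is May 4, 2014 (3 days in).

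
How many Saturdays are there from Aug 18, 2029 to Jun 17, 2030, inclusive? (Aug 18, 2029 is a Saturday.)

Aug 18, 2029 is a Saturday; the first Saturday on or after it is Aug 18, 2029.
From Aug 18, 2029 to Jun 17, 2030: 13 + 30 + 31 + 30 + 31 + 31 + 28 + 31 + 30 + 31 + 17 = 303 days (rest of Aug, Sep, Oct, Nov, Dec, Jan, Feb, Mar, Apr, May, Jun).
303 ÷ 7 = 43 full weeks with remainder 2, so 43 more Saturdays after the first → 44.

44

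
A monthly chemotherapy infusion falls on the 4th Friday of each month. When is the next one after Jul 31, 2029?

Jul 2029 starts on a Sunday; its first Friday is the 6th, so the 4th Friday is the 27th — Jul 27, 2029.
That is not after Jul 31, 2029, so look at Aug 2029.
Aug 2029 starts on a Wednesday; its first Friday is the 3rd, so the 4th Friday is the 24th — Aug 24, 2029.

Aug 24, 2029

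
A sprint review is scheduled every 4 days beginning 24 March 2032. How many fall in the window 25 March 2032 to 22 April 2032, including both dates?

7

Occurrences land 4·i days after 24 March 2032 for i = 0, 1, 2, …
25 March 2032 is 1 day after the start; 1 ÷ 4 = 0 remainder 1; since the remainder is 1, round up to i = 1. First occurrence in the window: #2 on 28 March 2032 (1×4 = 4 days in).
22 April 2032 is 29 days after the start; 29 ÷ 4 = 7 remainder 1. Last occurrence in the window: #8 on 21 April 2032.
Occurrences #2 through #8: 7 in total.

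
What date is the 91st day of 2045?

1 April 2045

January has 31 days (91 − 31 = 60 remain).
February has 28 days (60 − 28 = 32 remain).
March has 31 days (32 − 31 = 1 remain).
1 into April → April 1.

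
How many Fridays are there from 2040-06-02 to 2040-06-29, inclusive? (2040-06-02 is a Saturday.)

4

2040-06-02 is a Saturday; the first Friday on or after it is 2040-06-08 (6 days later).
From 2040-06-08 to 2040-06-29 is 29 − 8 = 21 days.
21 ÷ 7 = 3 full weeks with remainder 0, so 3 more Fridays after the first → 4.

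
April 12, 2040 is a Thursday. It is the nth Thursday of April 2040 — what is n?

2nd

Day 12 falls in week ⌈12/7⌉ of the month.
Days 1–7 hold the 1st Thursday, 8–14 the 2nd, 15–21 the 3rd, 22–28 the 4th, 29–31 the 5th.
12 is in the range for the 2nd.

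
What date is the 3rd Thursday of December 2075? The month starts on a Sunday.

December 2075 begins on a Sunday, so the first Thursday is December 5 (4 days later).
The 3rd Thursday is 2 weeks later: 5 + 14 = 19.

19 December 2075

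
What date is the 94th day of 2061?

4 April 2061

January has 31 days (94 − 31 = 63 remain).
February has 28 days (63 − 28 = 35 remain).
March has 31 days (35 − 31 = 4 remain).
4 into April → April 4.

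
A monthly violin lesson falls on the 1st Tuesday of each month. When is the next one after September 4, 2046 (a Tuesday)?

October 2, 2046

September 2046 starts on a Saturday, so its 1st Tuesday is September 4, 2046 (3 days in).
That is not after September 4, 2046, so look at October 2046.
October 2046 starts on a Monday, so its 1st Tuesday is October 2, 2046 (1 day in).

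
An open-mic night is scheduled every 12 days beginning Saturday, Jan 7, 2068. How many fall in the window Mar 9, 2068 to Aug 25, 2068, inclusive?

14

Occurrences land 12·i days after Jan 7, 2068 for i = 0, 1, 2, …
Mar 9, 2068 is 62 days after the start; 62 ÷ 12 = 5 remainder 2; since the remainder is 2, round up to i = 6. First occurrence in the window: #7 on Mar 19, 2068 (6×12 = 72 days in).
Aug 25, 2068 is 231 days after the start; 231 ÷ 12 = 19 remainder 3. Last occurrence in the window: #20 on Aug 22, 2068.
Occurrences #7 through #20: 14 in total.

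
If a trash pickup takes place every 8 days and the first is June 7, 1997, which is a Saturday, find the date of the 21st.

The 21st occurrence is 20 intervals after the first: 20 × 8 = 160 days after June 7, 1997.
June has 30 days — 23 days to the end of June leaves 137.
July has 31 days (106 left).
August has 31 days (75 left).
September has 30 days (45 left).
October has 31 days (14 left).
14 days into November → November 14, 1997.

November 14, 1997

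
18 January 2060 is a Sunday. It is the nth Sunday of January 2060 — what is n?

Day 18 falls in week ⌈18/7⌉ of the month.
Days 1–7 hold the 1st Sunday, 8–14 the 2nd, 15–21 the 3rd, 22–28 the 4th, 29–31 the 5th.
18 is in the range for the 3rd.

3rd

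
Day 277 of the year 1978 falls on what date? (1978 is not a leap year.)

January has 31 days (277 − 31 = 246 remain).
February has 28 days (246 − 28 = 218 remain).
March has 31 days (218 − 31 = 187 remain).
April has 30 days (187 − 30 = 157 remain).
May has 31 days (157 − 31 = 126 remain).
June has 30 days (126 − 30 = 96 remain).
July has 31 days (96 − 31 = 65 remain).
August has 31 days (65 − 31 = 34 remain).
September has 30 days (34 − 30 = 4 remain).
4 into October → October 4.

1978-10-04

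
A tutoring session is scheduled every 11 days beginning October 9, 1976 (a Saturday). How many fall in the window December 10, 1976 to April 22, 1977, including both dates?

Occurrences land 11·i days after October 9, 1976 for i = 0, 1, 2, …
December 10, 1976 is 62 days after the start; 62 ÷ 11 = 5 remainder 7; since the remainder is 7, round up to i = 6. First occurrence in the window: #7 on December 14, 1976 (6×11 = 66 days in).
April 22, 1977 is 195 days after the start; 195 ÷ 11 = 17 remainder 8. Last occurrence in the window: #18 on April 14, 1977.
Occurrences #7 through #18: 12 in total.

12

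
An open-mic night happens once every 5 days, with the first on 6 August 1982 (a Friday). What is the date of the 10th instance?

The 10th occurrence is 9 intervals after the first: 9 × 5 = 45 days after 6 August 1982.
August has 31 days — 25 days to the end of August leaves 20.
20 days into September → 20 September 1982.

20 September 1982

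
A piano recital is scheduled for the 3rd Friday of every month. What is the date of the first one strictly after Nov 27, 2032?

Dec 17, 2032

Nov 2032 starts on a Monday; its first Friday is the 5th, so the 3rd Friday is the 19th — Nov 19, 2032.
That is not after Nov 27, 2032, so look at Dec 2032.
Dec 2032 starts on a Wednesday; its first Friday is the 3rd, so the 3rd Friday is the 17th — Dec 17, 2032.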